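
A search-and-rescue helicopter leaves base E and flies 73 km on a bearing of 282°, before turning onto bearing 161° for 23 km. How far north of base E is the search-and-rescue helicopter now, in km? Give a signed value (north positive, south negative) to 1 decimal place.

-6.6 km

Leg 1 (282°, 73 km): east 73 sin 282° = -71.40, north 73 cos 282° = 15.18
Leg 2 (161°, 23 km): east 23 sin 161° = 7.49, north 23 cos 161° = -21.75
Net north component: -6.57 km.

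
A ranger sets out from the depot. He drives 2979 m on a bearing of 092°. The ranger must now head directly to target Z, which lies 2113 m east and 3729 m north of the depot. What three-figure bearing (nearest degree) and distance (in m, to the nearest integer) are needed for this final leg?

347°, 3929 m

Leg 1 (092°, 2979 m): east 2979 sin 92° = 2977.19, north 2979 cos 92° = -103.97
Current position: (2977.19, -103.97). Target: (2113, 3729). Remaining: Δeast = -864.19, Δnorth = 3832.97.
Bearing = atan2(-864.19, 3832.97) mod 360° = 347.29°; distance = √((-864.19)² + (3832.97)²) = 3929.178 m.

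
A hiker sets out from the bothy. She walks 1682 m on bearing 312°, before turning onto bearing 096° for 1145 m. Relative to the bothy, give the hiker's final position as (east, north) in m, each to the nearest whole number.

Leg 1 (312°, 1682 m): east 1682 sin 312° = -1249.97, north 1682 cos 312° = 1125.48
Leg 2 (096°, 1145 m): east 1145 sin 96° = 1138.73, north 1145 cos 96° = -119.69
Summing: -111.24 m east, 1005.79 m north → (-111, 1006).

(-111, 1006)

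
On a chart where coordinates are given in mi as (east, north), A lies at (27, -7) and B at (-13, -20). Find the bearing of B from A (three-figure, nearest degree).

252°

Δeast = -13 − 27 = -40.00; Δnorth = -20 − -7 = -13.00.
Bearing = atan2(Δeast, Δnorth) mod 360° = 252.00° ≈ 252°.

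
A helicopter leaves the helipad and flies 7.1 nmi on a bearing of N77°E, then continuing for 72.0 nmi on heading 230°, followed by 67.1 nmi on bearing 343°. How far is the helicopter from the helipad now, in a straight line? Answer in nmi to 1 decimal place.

70.6 nmi

Leg 1 (N77°E, 7.1 nmi): east 7.1 sin 77° = 6.92, north 7.1 cos 77° = 1.60
Leg 2 (230°, 72.0 nmi): east 72.0 sin 230° = -55.16, north 72.0 cos 230° = -46.28
Leg 3 (343°, 67.1 nmi): east 67.1 sin 343° = -19.62, north 67.1 cos 343° = 64.17
Net: -67.86 east, 19.48 north. Distance = √((-67.86)² + (19.48)²) = 70.597 nmi.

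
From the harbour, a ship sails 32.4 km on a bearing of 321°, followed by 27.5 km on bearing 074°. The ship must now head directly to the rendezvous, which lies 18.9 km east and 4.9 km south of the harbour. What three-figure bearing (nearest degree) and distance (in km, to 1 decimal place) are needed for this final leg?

161°, 39.8 km

Leg 1 (321°, 32.4 km): east 32.4 sin 321° = -20.39, north 32.4 cos 321° = 25.18
Leg 2 (074°, 27.5 km): east 27.5 sin 74° = 26.43, north 27.5 cos 74° = 7.58
Current position: (6.04, 32.76). Target: (18.9, -4.9). Remaining: Δeast = 12.86, Δnorth = -37.66.
Bearing = atan2(12.86, -37.66) mod 360° = 161.15°; distance = √((12.86)² + (-37.66)²) = 39.793 km.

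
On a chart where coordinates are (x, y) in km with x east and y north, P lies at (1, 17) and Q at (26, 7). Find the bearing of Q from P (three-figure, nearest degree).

112°

Δeast = 26 − 1 = 25.00; Δnorth = 7 − 17 = -10.00.
Bearing = atan2(Δeast, Δnorth) mod 360° = 111.80° ≈ 112°.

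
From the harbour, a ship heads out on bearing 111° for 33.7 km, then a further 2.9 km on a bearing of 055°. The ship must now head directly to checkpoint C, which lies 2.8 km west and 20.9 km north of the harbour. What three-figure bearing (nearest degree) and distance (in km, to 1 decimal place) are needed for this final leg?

Leg 1 (111°, 33.7 km): east 33.7 sin 111° = 31.46, north 33.7 cos 111° = -12.08
Leg 2 (055°, 2.9 km): east 2.9 sin 55° = 2.38, north 2.9 cos 55° = 1.66
Current position: (33.84, -10.41). Target: (-2.8, 20.9). Remaining: Δeast = -36.64, Δnorth = 31.31.
Bearing = atan2(-36.64, 31.31) mod 360° = 310.52°; distance = √((-36.64)² + (31.31)²) = 48.196 km.

311°, 48.2 km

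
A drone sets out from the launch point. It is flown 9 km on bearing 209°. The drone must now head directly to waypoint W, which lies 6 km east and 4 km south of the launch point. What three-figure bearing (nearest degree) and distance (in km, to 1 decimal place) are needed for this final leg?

070°, 11.1 km

Leg 1 (209°, 9 km): east 9 sin 209° = -4.36, north 9 cos 209° = -7.87
Current position: (-4.36, -7.87). Target: (6, -4). Remaining: Δeast = 10.36, Δnorth = 3.87.
Bearing = atan2(10.36, 3.87) mod 360° = 69.52°; distance = √((10.36)² + (3.87)²) = 11.063 km.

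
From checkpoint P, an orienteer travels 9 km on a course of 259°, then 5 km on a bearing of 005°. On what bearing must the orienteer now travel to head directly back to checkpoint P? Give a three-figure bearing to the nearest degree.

111°

Leg 1 (259°, 9 km): east 9 sin 259° = -8.83, north 9 cos 259° = -1.72
Leg 2 (005°, 5 km): east 5 sin 5° = 0.44, north 5 cos 5° = 4.98
Net displacement: -8.40 east, 3.26 north. Direction back to start is (8.40, -3.26): bearing = atan2(8.40, -3.26) mod 360° = 111.24° ≈ 111°.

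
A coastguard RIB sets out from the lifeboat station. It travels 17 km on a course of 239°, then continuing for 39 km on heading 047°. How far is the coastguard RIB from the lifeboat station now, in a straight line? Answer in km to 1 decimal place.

22.6 km

Leg 1 (239°, 17 km): east 17 sin 239° = -14.57, north 17 cos 239° = -8.76
Leg 2 (047°, 39 km): east 39 sin 47° = 28.52, north 39 cos 47° = 26.60
Net: 13.95 east, 17.84 north. Distance = √((13.95)² + (17.84)²) = 22.649 km.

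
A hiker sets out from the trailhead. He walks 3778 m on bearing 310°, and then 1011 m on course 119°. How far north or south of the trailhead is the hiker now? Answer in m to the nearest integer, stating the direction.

1938 m north

Leg 1 (310°, 3778 m): east 3778 sin 310° = -2894.12, north 3778 cos 310° = 2428.45
Leg 2 (119°, 1011 m): east 1011 sin 119° = 884.24, north 1011 cos 119° = -490.14
Net north component: 1938.31 m.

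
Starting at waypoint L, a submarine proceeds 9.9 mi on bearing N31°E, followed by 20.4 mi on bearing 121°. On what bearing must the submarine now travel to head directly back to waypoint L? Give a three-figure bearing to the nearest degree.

275°

Leg 1 (N31°E, 9.9 mi): east 9.9 sin 31° = 5.10, north 9.9 cos 31° = 8.49
Leg 2 (121°, 20.4 mi): east 20.4 sin 121° = 17.49, north 20.4 cos 121° = -10.51
Net displacement: 22.59 east, -2.02 north. Direction back to start is (-22.59, 2.02): bearing = atan2(-22.59, 2.02) mod 360° = 275.11° ≈ 275°.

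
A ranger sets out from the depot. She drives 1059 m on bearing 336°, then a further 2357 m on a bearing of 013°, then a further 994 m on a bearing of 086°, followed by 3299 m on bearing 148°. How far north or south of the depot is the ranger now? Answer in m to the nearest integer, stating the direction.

536 m north

Leg 1 (336°, 1059 m): east 1059 sin 336° = -430.73, north 1059 cos 336° = 967.44
Leg 2 (013°, 2357 m): east 2357 sin 13° = 530.21, north 2357 cos 13° = 2296.59
Leg 3 (086°, 994 m): east 994 sin 86° = 991.58, north 994 cos 86° = 69.34
Leg 4 (148°, 3299 m): east 3299 sin 148° = 1748.20, north 3299 cos 148° = -2797.71
Net north component: 535.66 m.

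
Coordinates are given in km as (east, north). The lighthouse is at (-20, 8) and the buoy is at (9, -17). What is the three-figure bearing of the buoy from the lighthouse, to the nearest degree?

Δeast = 9 − -20 = 29.00; Δnorth = -17 − 8 = -25.00.
Bearing = atan2(Δeast, Δnorth) mod 360° = 130.76° ≈ 131°.

131°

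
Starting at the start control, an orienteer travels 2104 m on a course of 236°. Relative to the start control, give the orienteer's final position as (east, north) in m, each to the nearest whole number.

Leg 1 (236°, 2104 m): east 2104 sin 236° = -1744.30, north 2104 cos 236° = -1176.54
Summing: -1744.30 m east, -1176.54 m north → (-1744, -1177).

(-1744, -1177)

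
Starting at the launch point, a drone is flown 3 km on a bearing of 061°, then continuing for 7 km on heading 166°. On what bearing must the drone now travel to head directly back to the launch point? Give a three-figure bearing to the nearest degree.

321°

Leg 1 (061°, 3 km): east 3 sin 61° = 2.62, north 3 cos 61° = 1.45
Leg 2 (166°, 7 km): east 7 sin 166° = 1.69, north 7 cos 166° = -6.79
Net displacement: 4.32 east, -5.34 north. Direction back to start is (-4.32, 5.34): bearing = atan2(-4.32, 5.34) mod 360° = 321.03° ≈ 321°.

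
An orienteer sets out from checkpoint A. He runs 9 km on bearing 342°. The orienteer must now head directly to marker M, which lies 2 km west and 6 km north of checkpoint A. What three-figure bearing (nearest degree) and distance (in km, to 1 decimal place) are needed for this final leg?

163°, 2.7 km

Leg 1 (342°, 9 km): east 9 sin 342° = -2.78, north 9 cos 342° = 8.56
Current position: (-2.78, 8.56). Target: (-2, 6). Remaining: Δeast = 0.78, Δnorth = -2.56.
Bearing = atan2(0.78, -2.56) mod 360° = 163.03°; distance = √((0.78)² + (-2.56)²) = 2.676 km.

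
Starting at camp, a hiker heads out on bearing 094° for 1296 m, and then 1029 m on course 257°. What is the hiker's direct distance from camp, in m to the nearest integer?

433 m

Leg 1 (094°, 1296 m): east 1296 sin 94° = 1292.84, north 1296 cos 94° = -90.40
Leg 2 (257°, 1029 m): east 1029 sin 257° = -1002.63, north 1029 cos 257° = -231.47
Net: 290.22 east, -321.88 north. Distance = √((290.22)² + (-321.88)²) = 433.395 m.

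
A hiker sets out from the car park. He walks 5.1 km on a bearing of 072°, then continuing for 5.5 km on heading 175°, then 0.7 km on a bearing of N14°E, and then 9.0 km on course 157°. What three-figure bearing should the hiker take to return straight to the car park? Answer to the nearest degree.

Leg 1 (072°, 5.1 km): east 5.1 sin 72° = 4.85, north 5.1 cos 72° = 1.58
Leg 2 (175°, 5.5 km): east 5.5 sin 175° = 0.48, north 5.5 cos 175° = -5.48
Leg 3 (N14°E, 0.7 km): east 0.7 sin 14° = 0.17, north 0.7 cos 14° = 0.68
Leg 4 (157°, 9.0 km): east 9.0 sin 157° = 3.52, north 9.0 cos 157° = -8.28
Net displacement: 9.02 east, -11.51 north. Direction back to start is (-9.02, 11.51): bearing = atan2(-9.02, 11.51) mod 360° = 321.92° ≈ 322°.

322°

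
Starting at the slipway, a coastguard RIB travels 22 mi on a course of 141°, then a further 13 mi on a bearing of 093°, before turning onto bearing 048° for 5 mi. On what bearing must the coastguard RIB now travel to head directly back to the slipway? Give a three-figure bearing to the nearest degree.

295°

Leg 1 (141°, 22 mi): east 22 sin 141° = 13.85, north 22 cos 141° = -17.10
Leg 2 (093°, 13 mi): east 13 sin 93° = 12.98, north 13 cos 93° = -0.68
Leg 3 (048°, 5 mi): east 5 sin 48° = 3.72, north 5 cos 48° = 3.35
Net displacement: 30.54 east, -14.43 north. Direction back to start is (-30.54, 14.43): bearing = atan2(-30.54, 14.43) mod 360° = 295.29° ≈ 295°.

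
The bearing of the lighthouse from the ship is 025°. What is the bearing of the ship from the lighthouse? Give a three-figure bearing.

205°

Back-bearing = 025° + 180° = 205°.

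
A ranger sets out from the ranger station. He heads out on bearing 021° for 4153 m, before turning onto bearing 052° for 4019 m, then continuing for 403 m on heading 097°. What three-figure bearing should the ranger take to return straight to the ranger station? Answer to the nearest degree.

Leg 1 (021°, 4153 m): east 4153 sin 21° = 1488.30, north 4153 cos 21° = 3877.16
Leg 2 (052°, 4019 m): east 4019 sin 52° = 3167.02, north 4019 cos 52° = 2474.34
Leg 3 (097°, 403 m): east 403 sin 97° = 400.00, north 403 cos 97° = -49.11
Net displacement: 5055.31 east, 6302.39 north. Direction back to start is (-5055.31, -6302.39): bearing = atan2(-5055.31, -6302.39) mod 360° = 218.73° ≈ 219°.

219°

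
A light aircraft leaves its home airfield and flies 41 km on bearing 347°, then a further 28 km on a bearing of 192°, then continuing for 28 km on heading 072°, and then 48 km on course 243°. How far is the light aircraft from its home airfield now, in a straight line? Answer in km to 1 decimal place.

31.2 km

Leg 1 (347°, 41 km): east 41 sin 347° = -9.22, north 41 cos 347° = 39.95
Leg 2 (192°, 28 km): east 28 sin 192° = -5.82, north 28 cos 192° = -27.39
Leg 3 (072°, 28 km): east 28 sin 72° = 26.63, north 28 cos 72° = 8.65
Leg 4 (243°, 48 km): east 48 sin 243° = -42.77, north 48 cos 243° = -21.79
Net: -31.18 east, -0.58 north. Distance = √((-31.18)² + (-0.58)²) = 31.189 km.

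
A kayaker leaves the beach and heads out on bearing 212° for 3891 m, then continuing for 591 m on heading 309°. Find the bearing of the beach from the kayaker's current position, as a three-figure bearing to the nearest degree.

041°

Leg 1 (212°, 3891 m): east 3891 sin 212° = -2061.92, north 3891 cos 212° = -3299.76
Leg 2 (309°, 591 m): east 591 sin 309° = -459.29, north 591 cos 309° = 371.93
Net displacement: -2521.21 east, -2927.83 north. Direction back to start is (2521.21, 2927.83): bearing = atan2(2521.21, 2927.83) mod 360° = 40.73° ≈ 041°.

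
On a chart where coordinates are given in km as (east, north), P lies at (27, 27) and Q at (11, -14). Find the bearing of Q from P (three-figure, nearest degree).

Δeast = 11 − 27 = -16.00; Δnorth = -14 − 27 = -41.00.
Bearing = atan2(Δeast, Δnorth) mod 360° = 201.32° ≈ 201°.

201°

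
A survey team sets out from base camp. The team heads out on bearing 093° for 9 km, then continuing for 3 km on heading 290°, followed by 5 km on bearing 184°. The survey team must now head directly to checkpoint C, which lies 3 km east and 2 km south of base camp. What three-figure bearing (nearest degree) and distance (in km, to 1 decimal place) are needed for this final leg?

Leg 1 (093°, 9 km): east 9 sin 93° = 8.99, north 9 cos 93° = -0.47
Leg 2 (290°, 3 km): east 3 sin 290° = -2.82, north 3 cos 290° = 1.03
Leg 3 (184°, 5 km): east 5 sin 184° = -0.35, north 5 cos 184° = -4.99
Current position: (5.82, -4.43). Target: (3, -2). Remaining: Δeast = -2.82, Δnorth = 2.43.
Bearing = atan2(-2.82, 2.43) mod 360° = 310.79°; distance = √((-2.82)² + (2.43)²) = 3.724 km.

311°, 3.7 km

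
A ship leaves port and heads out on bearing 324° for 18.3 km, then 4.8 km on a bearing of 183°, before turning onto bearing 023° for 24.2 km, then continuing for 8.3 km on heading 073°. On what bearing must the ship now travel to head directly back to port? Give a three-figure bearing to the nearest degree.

Leg 1 (324°, 18.3 km): east 18.3 sin 324° = -10.76, north 18.3 cos 324° = 14.81
Leg 2 (183°, 4.8 km): east 4.8 sin 183° = -0.25, north 4.8 cos 183° = -4.79
Leg 3 (023°, 24.2 km): east 24.2 sin 23° = 9.46, north 24.2 cos 23° = 22.28
Leg 4 (073°, 8.3 km): east 8.3 sin 73° = 7.94, north 8.3 cos 73° = 2.43
Net displacement: 6.39 east, 34.71 north. Direction back to start is (-6.39, -34.71): bearing = atan2(-6.39, -34.71) mod 360° = 190.42° ≈ 190°.

190°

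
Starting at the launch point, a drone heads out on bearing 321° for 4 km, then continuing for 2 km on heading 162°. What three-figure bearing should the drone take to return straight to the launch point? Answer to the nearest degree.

Leg 1 (321°, 4 km): east 4 sin 321° = -2.52, north 4 cos 321° = 3.11
Leg 2 (162°, 2 km): east 2 sin 162° = 0.62, north 2 cos 162° = -1.90
Net displacement: -1.90 east, 1.21 north. Direction back to start is (1.90, -1.21): bearing = atan2(1.90, -1.21) mod 360° = 122.43° ≈ 122°.

122°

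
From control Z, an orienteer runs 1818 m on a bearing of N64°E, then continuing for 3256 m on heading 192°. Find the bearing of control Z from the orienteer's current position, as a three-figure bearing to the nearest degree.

Leg 1 (N64°E, 1818 m): east 1818 sin 64° = 1634.01, north 1818 cos 64° = 796.96
Leg 2 (192°, 3256 m): east 3256 sin 192° = -676.96, north 3256 cos 192° = -3184.85
Net displacement: 957.05 east, -2387.89 north. Direction back to start is (-957.05, 2387.89): bearing = atan2(-957.05, 2387.89) mod 360° = 338.16° ≈ 338°.

338°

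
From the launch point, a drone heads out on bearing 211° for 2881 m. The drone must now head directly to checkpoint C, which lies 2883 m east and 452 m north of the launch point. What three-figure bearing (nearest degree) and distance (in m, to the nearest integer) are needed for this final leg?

Leg 1 (211°, 2881 m): east 2881 sin 211° = -1483.82, north 2881 cos 211° = -2469.50
Current position: (-1483.82, -2469.50). Target: (2883, 452). Remaining: Δeast = 4366.82, Δnorth = 2921.50.
Bearing = atan2(4366.82, 2921.50) mod 360° = 56.22°; distance = √((4366.82)² + (2921.50)²) = 5253.981 m.

056°, 5254 m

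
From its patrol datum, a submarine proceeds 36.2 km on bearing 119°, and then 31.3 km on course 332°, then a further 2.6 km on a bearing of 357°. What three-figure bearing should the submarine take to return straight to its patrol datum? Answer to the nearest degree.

Leg 1 (119°, 36.2 km): east 36.2 sin 119° = 31.66, north 36.2 cos 119° = -17.55
Leg 2 (332°, 31.3 km): east 31.3 sin 332° = -14.69, north 31.3 cos 332° = 27.64
Leg 3 (357°, 2.6 km): east 2.6 sin 357° = -0.14, north 2.6 cos 357° = 2.60
Net displacement: 16.83 east, 12.68 north. Direction back to start is (-16.83, -12.68): bearing = atan2(-16.83, -12.68) mod 360° = 233.00° ≈ 233°.

233°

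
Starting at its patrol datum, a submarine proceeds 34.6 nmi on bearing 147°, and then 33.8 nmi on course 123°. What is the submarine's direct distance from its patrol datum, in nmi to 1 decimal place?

Leg 1 (147°, 34.6 nmi): east 34.6 sin 147° = 18.84, north 34.6 cos 147° = -29.02
Leg 2 (123°, 33.8 nmi): east 33.8 sin 123° = 28.35, north 33.8 cos 123° = -18.41
Net: 47.19 east, -47.43 north. Distance = √((47.19)² + (-47.43)²) = 66.906 nmi.

66.9 nmi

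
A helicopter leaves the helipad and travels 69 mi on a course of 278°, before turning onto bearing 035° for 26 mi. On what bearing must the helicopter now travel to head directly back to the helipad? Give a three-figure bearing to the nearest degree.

Leg 1 (278°, 69 mi): east 69 sin 278° = -68.33, north 69 cos 278° = 9.60
Leg 2 (035°, 26 mi): east 26 sin 35° = 14.91, north 26 cos 35° = 21.30
Net displacement: -53.42 east, 30.90 north. Direction back to start is (53.42, -30.90): bearing = atan2(53.42, -30.90) mod 360° = 120.05° ≈ 120°.

120°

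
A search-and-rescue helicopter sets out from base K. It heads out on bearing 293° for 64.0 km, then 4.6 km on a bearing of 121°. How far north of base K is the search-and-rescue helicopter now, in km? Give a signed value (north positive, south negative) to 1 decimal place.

22.6 km

Leg 1 (293°, 64.0 km): east 64.0 sin 293° = -58.91, north 64.0 cos 293° = 25.01
Leg 2 (121°, 4.6 km): east 4.6 sin 121° = 3.94, north 4.6 cos 121° = -2.37
Net north component: 22.64 km.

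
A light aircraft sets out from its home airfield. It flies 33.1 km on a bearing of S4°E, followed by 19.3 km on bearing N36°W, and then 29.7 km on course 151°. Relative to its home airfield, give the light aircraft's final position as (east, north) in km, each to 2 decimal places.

Leg 1 (S4°E, 33.1 km): east 33.1 sin 176° = 2.31, north 33.1 cos 176° = -33.02
Leg 2 (N36°W, 19.3 km): east 19.3 sin 324° = -11.34, north 19.3 cos 324° = 15.61
Leg 3 (151°, 29.7 km): east 29.7 sin 151° = 14.40, north 29.7 cos 151° = -25.98
Summing: 5.36 km east, -43.38 km north → (5.36, -43.38).

(5.36, -43.38)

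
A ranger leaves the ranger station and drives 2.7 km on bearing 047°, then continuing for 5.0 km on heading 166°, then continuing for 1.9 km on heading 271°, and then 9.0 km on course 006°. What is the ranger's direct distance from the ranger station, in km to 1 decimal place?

6.4 km

Leg 1 (047°, 2.7 km): east 2.7 sin 47° = 1.97, north 2.7 cos 47° = 1.84
Leg 2 (166°, 5.0 km): east 5.0 sin 166° = 1.21, north 5.0 cos 166° = -4.85
Leg 3 (271°, 1.9 km): east 1.9 sin 271° = -1.90, north 1.9 cos 271° = 0.03
Leg 4 (006°, 9.0 km): east 9.0 sin 6° = 0.94, north 9.0 cos 6° = 8.95
Net: 2.23 east, 5.97 north. Distance = √((2.23)² + (5.97)²) = 6.375 km.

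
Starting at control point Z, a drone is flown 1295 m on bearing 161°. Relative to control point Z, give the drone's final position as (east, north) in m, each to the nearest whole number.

Leg 1 (161°, 1295 m): east 1295 sin 161° = 421.61, north 1295 cos 161° = -1224.45
Summing: 421.61 m east, -1224.45 m north → (422, -1224).

(422, -1224)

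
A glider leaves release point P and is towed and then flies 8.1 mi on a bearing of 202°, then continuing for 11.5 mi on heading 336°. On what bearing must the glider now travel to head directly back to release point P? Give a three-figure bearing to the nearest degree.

111°

Leg 1 (202°, 8.1 mi): east 8.1 sin 202° = -3.03, north 8.1 cos 202° = -7.51
Leg 2 (336°, 11.5 mi): east 11.5 sin 336° = -4.68, north 11.5 cos 336° = 10.51
Net displacement: -7.71 east, 3.00 north. Direction back to start is (7.71, -3.00): bearing = atan2(7.71, -3.00) mod 360° = 111.23° ≈ 111°.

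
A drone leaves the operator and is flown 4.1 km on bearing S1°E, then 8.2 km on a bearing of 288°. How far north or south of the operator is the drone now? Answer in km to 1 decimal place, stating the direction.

1.6 km south

Leg 1 (S1°E, 4.1 km): east 4.1 sin 179° = 0.07, north 4.1 cos 179° = -4.10
Leg 2 (288°, 8.2 km): east 8.2 sin 288° = -7.80, north 8.2 cos 288° = 2.53
Net north component: -1.57 km.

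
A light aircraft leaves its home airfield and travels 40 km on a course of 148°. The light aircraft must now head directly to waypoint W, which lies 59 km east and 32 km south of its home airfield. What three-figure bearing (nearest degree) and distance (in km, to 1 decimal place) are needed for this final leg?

Leg 1 (148°, 40 km): east 40 sin 148° = 21.20, north 40 cos 148° = -33.92
Current position: (21.20, -33.92). Target: (59, -32). Remaining: Δeast = 37.80, Δnorth = 1.92.
Bearing = atan2(37.80, 1.92) mod 360° = 87.09°; distance = √((37.80)² + (1.92)²) = 37.852 km.

087°, 37.9 km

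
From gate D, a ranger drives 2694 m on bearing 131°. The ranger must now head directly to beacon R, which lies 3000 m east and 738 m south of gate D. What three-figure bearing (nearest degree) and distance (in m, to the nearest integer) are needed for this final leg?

043°, 1412 m

Leg 1 (131°, 2694 m): east 2694 sin 131° = 2033.19, north 2694 cos 131° = -1767.42
Current position: (2033.19, -1767.42). Target: (3000, -738). Remaining: Δeast = 966.81, Δnorth = 1029.42.
Bearing = atan2(966.81, 1029.42) mod 360° = 43.20°; distance = √((966.81)² + (1029.42)²) = 1412.246 m.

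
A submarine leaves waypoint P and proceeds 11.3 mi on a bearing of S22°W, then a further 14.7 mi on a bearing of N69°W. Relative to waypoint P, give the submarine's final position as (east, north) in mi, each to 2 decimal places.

Leg 1 (S22°W, 11.3 mi): east 11.3 sin 202° = -4.23, north 11.3 cos 202° = -10.48
Leg 2 (N69°W, 14.7 mi): east 14.7 sin 291° = -13.72, north 14.7 cos 291° = 5.27
Summing: -17.96 mi east, -5.21 mi north → (-17.96, -5.21).

(-17.96, -5.21)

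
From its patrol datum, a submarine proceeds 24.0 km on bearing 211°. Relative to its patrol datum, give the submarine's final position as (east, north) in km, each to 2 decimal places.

(-12.36, -20.57)

Leg 1 (211°, 24.0 km): east 24.0 sin 211° = -12.36, north 24.0 cos 211° = -20.57
Summing: -12.36 km east, -20.57 km north → (-12.36, -20.57).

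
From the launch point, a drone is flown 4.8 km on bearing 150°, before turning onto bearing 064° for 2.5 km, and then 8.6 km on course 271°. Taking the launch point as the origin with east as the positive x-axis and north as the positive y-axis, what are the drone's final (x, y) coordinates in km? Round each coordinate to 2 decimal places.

Leg 1 (150°, 4.8 km): east 4.8 sin 150° = 2.40, north 4.8 cos 150° = -4.16
Leg 2 (064°, 2.5 km): east 2.5 sin 64° = 2.25, north 2.5 cos 64° = 1.10
Leg 3 (271°, 8.6 km): east 8.6 sin 271° = -8.60, north 8.6 cos 271° = 0.15
Summing: -3.95 km east, -2.91 km north → (-3.95, -2.91).

(-3.95, -2.91)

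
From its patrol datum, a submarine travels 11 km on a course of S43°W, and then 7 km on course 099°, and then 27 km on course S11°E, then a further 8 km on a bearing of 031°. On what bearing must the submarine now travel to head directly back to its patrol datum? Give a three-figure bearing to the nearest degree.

Leg 1 (S43°W, 11 km): east 11 sin 223° = -7.50, north 11 cos 223° = -8.04
Leg 2 (099°, 7 km): east 7 sin 99° = 6.91, north 7 cos 99° = -1.10
Leg 3 (S11°E, 27 km): east 27 sin 169° = 5.15, north 27 cos 169° = -26.50
Leg 4 (031°, 8 km): east 8 sin 31° = 4.12, north 8 cos 31° = 6.86
Net displacement: 8.68 east, -28.79 north. Direction back to start is (-8.68, 28.79): bearing = atan2(-8.68, 28.79) mod 360° = 343.21° ≈ 343°.

343°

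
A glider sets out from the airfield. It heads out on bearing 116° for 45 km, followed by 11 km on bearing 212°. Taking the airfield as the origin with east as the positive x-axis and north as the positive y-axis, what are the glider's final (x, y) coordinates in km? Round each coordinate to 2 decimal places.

(34.62, -29.06)

Leg 1 (116°, 45 km): east 45 sin 116° = 40.45, north 45 cos 116° = -19.73
Leg 2 (212°, 11 km): east 11 sin 212° = -5.83, north 11 cos 212° = -9.33
Summing: 34.62 km east, -29.06 km north → (34.62, -29.06).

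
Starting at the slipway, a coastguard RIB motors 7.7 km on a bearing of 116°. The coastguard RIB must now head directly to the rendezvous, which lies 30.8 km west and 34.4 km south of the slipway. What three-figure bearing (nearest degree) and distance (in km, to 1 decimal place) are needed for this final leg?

Leg 1 (116°, 7.7 km): east 7.7 sin 116° = 6.92, north 7.7 cos 116° = -3.38
Current position: (6.92, -3.38). Target: (-30.8, -34.4). Remaining: Δeast = -37.72, Δnorth = -31.02.
Bearing = atan2(-37.72, -31.02) mod 360° = 230.56°; distance = √((-37.72)² + (-31.02)²) = 48.840 km.

231°, 48.8 km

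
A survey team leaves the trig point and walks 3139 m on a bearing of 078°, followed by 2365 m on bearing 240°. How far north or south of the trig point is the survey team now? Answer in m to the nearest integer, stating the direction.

Leg 1 (078°, 3139 m): east 3139 sin 78° = 3070.41, north 3139 cos 78° = 652.63
Leg 2 (240°, 2365 m): east 2365 sin 240° = -2048.15, north 2365 cos 240° = -1182.50
Net north component: -529.87 m.

530 m south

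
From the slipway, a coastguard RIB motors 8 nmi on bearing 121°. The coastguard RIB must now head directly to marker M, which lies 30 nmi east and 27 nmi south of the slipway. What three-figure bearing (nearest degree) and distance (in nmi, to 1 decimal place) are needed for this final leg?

Leg 1 (121°, 8 nmi): east 8 sin 121° = 6.86, north 8 cos 121° = -4.12
Current position: (6.86, -4.12). Target: (30, -27). Remaining: Δeast = 23.14, Δnorth = -22.88.
Bearing = atan2(23.14, -22.88) mod 360° = 134.67°; distance = √((23.14)² + (-22.88)²) = 32.543 nmi.

135°, 32.5 nmi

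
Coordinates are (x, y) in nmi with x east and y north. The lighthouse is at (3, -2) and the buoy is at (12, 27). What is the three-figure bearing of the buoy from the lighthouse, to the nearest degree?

017°

Δeast = 12 − 3 = 9.00; Δnorth = 27 − -2 = 29.00.
Bearing = atan2(Δeast, Δnorth) mod 360° = 17.24° ≈ 017°.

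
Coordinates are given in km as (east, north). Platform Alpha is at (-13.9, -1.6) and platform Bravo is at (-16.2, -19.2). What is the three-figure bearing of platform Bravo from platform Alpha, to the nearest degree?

Δeast = -16.2 − -13.9 = -2.30; Δnorth = -19.2 − -1.6 = -17.60.
Bearing = atan2(Δeast, Δnorth) mod 360° = 187.45° ≈ 187°.

187°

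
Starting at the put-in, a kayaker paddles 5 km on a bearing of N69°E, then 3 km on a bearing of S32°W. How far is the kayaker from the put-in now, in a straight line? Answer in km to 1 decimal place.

3.2 km

Leg 1 (N69°E, 5 km): east 5 sin 69° = 4.67, north 5 cos 69° = 1.79
Leg 2 (S32°W, 3 km): east 3 sin 212° = -1.59, north 3 cos 212° = -2.54
Net: 3.08 east, -0.75 north. Distance = √((3.08)² + (-0.75)²) = 3.169 km.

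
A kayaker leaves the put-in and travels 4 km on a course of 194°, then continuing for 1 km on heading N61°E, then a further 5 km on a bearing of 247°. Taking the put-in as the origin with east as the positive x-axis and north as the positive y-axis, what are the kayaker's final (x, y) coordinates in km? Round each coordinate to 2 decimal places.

Leg 1 (194°, 4 km): east 4 sin 194° = -0.97, north 4 cos 194° = -3.88
Leg 2 (N61°E, 1 km): east 1 sin 61° = 0.87, north 1 cos 61° = 0.48
Leg 3 (247°, 5 km): east 5 sin 247° = -4.60, north 5 cos 247° = -1.95
Summing: -4.70 km east, -5.35 km north → (-4.70, -5.35).

(-4.70, -5.35)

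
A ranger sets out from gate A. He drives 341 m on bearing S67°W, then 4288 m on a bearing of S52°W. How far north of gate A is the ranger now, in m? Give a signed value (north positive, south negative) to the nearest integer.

-2773 m

Leg 1 (S67°W, 341 m): east 341 sin 247° = -313.89, north 341 cos 247° = -133.24
Leg 2 (S52°W, 4288 m): east 4288 sin 232° = -3378.99, north 4288 cos 232° = -2639.96
Net north component: -2773.20 m.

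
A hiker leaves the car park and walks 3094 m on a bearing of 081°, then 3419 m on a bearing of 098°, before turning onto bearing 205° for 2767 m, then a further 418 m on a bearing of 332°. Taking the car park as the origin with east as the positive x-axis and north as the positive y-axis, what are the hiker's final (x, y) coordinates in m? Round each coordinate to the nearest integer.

Leg 1 (081°, 3094 m): east 3094 sin 81° = 3055.91, north 3094 cos 81° = 484.01
Leg 2 (098°, 3419 m): east 3419 sin 98° = 3385.73, north 3419 cos 98° = -475.83
Leg 3 (205°, 2767 m): east 2767 sin 205° = -1169.38, north 2767 cos 205° = -2507.75
Leg 4 (332°, 418 m): east 418 sin 332° = -196.24, north 418 cos 332° = 369.07
Summing: 5076.01 m east, -2130.51 m north → (5076, -2131).

(5076, -2131)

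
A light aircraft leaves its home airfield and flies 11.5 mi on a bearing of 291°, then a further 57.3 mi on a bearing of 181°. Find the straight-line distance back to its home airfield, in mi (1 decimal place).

Leg 1 (291°, 11.5 mi): east 11.5 sin 291° = -10.74, north 11.5 cos 291° = 4.12
Leg 2 (181°, 57.3 mi): east 57.3 sin 181° = -1.00, north 57.3 cos 181° = -57.29
Net: -11.74 east, -53.17 north. Distance = √((-11.74)² + (-53.17)²) = 54.450 mi.

54.4 mi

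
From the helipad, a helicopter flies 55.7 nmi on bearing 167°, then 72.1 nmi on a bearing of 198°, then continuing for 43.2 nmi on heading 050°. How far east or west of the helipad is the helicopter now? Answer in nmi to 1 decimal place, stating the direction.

23.3 nmi east

Leg 1 (167°, 55.7 nmi): east 55.7 sin 167° = 12.53, north 55.7 cos 167° = -54.27
Leg 2 (198°, 72.1 nmi): east 72.1 sin 198° = -22.28, north 72.1 cos 198° = -68.57
Leg 3 (050°, 43.2 nmi): east 43.2 sin 50° = 33.09, north 43.2 cos 50° = 27.77
Net east component: 23.34 nmi.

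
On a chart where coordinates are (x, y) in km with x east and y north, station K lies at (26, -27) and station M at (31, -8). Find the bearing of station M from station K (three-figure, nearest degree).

015°

Δeast = 31 − 26 = 5.00; Δnorth = -8 − -27 = 19.00.
Bearing = atan2(Δeast, Δnorth) mod 360° = 14.74° ≈ 015°.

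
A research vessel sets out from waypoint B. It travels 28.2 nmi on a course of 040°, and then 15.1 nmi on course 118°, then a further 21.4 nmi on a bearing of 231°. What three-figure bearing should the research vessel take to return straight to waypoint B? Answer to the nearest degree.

266°

Leg 1 (040°, 28.2 nmi): east 28.2 sin 40° = 18.13, north 28.2 cos 40° = 21.60
Leg 2 (118°, 15.1 nmi): east 15.1 sin 118° = 13.33, north 15.1 cos 118° = -7.09
Leg 3 (231°, 21.4 nmi): east 21.4 sin 231° = -16.63, north 21.4 cos 231° = -13.47
Net displacement: 14.83 east, 1.05 north. Direction back to start is (-14.83, -1.05): bearing = atan2(-14.83, -1.05) mod 360° = 265.97° ≈ 266°.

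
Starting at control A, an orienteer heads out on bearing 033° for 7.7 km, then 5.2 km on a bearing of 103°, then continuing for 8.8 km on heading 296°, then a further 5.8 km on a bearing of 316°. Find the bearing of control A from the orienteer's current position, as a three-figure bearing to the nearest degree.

Leg 1 (033°, 7.7 km): east 7.7 sin 33° = 4.19, north 7.7 cos 33° = 6.46
Leg 2 (103°, 5.2 km): east 5.2 sin 103° = 5.07, north 5.2 cos 103° = -1.17
Leg 3 (296°, 8.8 km): east 8.8 sin 296° = -7.91, north 8.8 cos 296° = 3.86
Leg 4 (316°, 5.8 km): east 5.8 sin 316° = -4.03, north 5.8 cos 316° = 4.17
Net displacement: -2.68 east, 13.32 north. Direction back to start is (2.68, -13.32): bearing = atan2(2.68, -13.32) mod 360° = 168.63° ≈ 169°.

169°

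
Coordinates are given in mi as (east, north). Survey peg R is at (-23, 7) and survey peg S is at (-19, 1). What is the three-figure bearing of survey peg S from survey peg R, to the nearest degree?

Δeast = -19 − -23 = 4.00; Δnorth = 1 − 7 = -6.00.
Bearing = atan2(Δeast, Δnorth) mod 360° = 146.31° ≈ 146°.

146°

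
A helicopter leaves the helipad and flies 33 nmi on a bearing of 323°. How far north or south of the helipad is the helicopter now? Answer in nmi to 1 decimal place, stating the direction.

Leg 1 (323°, 33 nmi): east 33 sin 323° = -19.86, north 33 cos 323° = 26.35
Net north component: 26.35 nmi.

26.4 nmi north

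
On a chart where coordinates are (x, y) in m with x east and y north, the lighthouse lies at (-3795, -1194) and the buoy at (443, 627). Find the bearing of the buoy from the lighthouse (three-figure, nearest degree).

067°

Δeast = 443 − -3795 = 4238.00; Δnorth = 627 − -1194 = 1821.00.
Bearing = atan2(Δeast, Δnorth) mod 360° = 66.75° ≈ 067°.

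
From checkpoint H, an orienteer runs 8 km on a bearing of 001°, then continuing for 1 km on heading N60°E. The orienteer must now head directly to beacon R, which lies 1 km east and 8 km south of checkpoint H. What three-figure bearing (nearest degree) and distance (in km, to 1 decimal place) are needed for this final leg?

180°, 16.5 km

Leg 1 (001°, 8 km): east 8 sin 1° = 0.14, north 8 cos 1° = 8.00
Leg 2 (N60°E, 1 km): east 1 sin 60° = 0.87, north 1 cos 60° = 0.50
Current position: (1.01, 8.50). Target: (1, -8). Remaining: Δeast = -0.01, Δnorth = -16.50.
Bearing = atan2(-0.01, -16.50) mod 360° = 180.02°; distance = √((-0.01)² + (-16.50)²) = 16.499 km.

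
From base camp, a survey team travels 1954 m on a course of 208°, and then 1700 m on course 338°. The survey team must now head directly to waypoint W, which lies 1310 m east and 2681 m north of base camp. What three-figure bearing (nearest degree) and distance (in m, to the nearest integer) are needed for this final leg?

Leg 1 (208°, 1954 m): east 1954 sin 208° = -917.35, north 1954 cos 208° = -1725.28
Leg 2 (338°, 1700 m): east 1700 sin 338° = -636.83, north 1700 cos 338° = 1576.21
Current position: (-1554.18, -149.07). Target: (1310, 2681). Remaining: Δeast = 2864.18, Δnorth = 2830.07.
Bearing = atan2(2864.18, 2830.07) mod 360° = 45.34°; distance = √((2864.18)² + (2830.07)²) = 4026.512 m.

045°, 4027 m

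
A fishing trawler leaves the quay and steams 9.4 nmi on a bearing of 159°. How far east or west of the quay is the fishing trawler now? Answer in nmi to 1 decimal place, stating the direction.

Leg 1 (159°, 9.4 nmi): east 9.4 sin 159° = 3.37, north 9.4 cos 159° = -8.78
Net east component: 3.37 nmi.

3.4 nmi east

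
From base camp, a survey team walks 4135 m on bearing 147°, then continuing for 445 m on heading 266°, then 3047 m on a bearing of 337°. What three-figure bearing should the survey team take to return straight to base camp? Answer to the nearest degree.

318°

Leg 1 (147°, 4135 m): east 4135 sin 147° = 2252.08, north 4135 cos 147° = -3467.90
Leg 2 (266°, 445 m): east 445 sin 266° = -443.92, north 445 cos 266° = -31.04
Leg 3 (337°, 3047 m): east 3047 sin 337° = -1190.56, north 3047 cos 337° = 2804.78
Net displacement: 617.61 east, -694.17 north. Direction back to start is (-617.61, 694.17): bearing = atan2(-617.61, 694.17) mod 360° = 318.34° ≈ 318°.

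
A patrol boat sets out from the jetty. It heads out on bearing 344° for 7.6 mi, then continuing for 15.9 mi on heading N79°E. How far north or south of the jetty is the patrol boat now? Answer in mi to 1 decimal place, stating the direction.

Leg 1 (344°, 7.6 mi): east 7.6 sin 344° = -2.09, north 7.6 cos 344° = 7.31
Leg 2 (N79°E, 15.9 mi): east 15.9 sin 79° = 15.61, north 15.9 cos 79° = 3.03
Net north component: 10.34 mi.

10.3 mi north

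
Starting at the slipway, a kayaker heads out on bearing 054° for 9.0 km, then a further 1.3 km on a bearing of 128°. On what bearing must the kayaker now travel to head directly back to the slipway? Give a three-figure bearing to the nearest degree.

Leg 1 (054°, 9.0 km): east 9.0 sin 54° = 7.28, north 9.0 cos 54° = 5.29
Leg 2 (128°, 1.3 km): east 1.3 sin 128° = 1.02, north 1.3 cos 128° = -0.80
Net displacement: 8.31 east, 4.49 north. Direction back to start is (-8.31, -4.49): bearing = atan2(-8.31, -4.49) mod 360° = 241.61° ≈ 242°.

242°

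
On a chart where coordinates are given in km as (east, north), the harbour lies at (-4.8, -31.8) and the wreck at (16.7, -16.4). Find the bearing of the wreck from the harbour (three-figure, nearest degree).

054°

Δeast = 16.7 − -4.8 = 21.50; Δnorth = -16.4 − -31.8 = 15.40.
Bearing = atan2(Δeast, Δnorth) mod 360° = 54.39° ≈ 054°.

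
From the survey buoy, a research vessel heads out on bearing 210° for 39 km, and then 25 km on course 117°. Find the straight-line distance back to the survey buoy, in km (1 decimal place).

Leg 1 (210°, 39 km): east 39 sin 210° = -19.50, north 39 cos 210° = -33.77
Leg 2 (117°, 25 km): east 25 sin 117° = 22.28, north 25 cos 117° = -11.35
Net: 2.78 east, -45.12 north. Distance = √((2.78)² + (-45.12)²) = 45.210 km.

45.2 km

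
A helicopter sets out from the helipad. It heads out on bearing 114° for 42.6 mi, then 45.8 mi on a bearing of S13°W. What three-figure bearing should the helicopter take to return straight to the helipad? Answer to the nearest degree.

335°

Leg 1 (114°, 42.6 mi): east 42.6 sin 114° = 38.92, north 42.6 cos 114° = -17.33
Leg 2 (S13°W, 45.8 mi): east 45.8 sin 193° = -10.30, north 45.8 cos 193° = -44.63
Net displacement: 28.61 east, -61.95 north. Direction back to start is (-28.61, 61.95): bearing = atan2(-28.61, 61.95) mod 360° = 335.21° ≈ 335°.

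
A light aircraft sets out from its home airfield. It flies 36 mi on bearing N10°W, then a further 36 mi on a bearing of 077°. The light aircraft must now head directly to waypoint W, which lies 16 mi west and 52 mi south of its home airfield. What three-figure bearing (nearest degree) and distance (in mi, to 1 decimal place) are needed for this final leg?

205°, 105.5 mi

Leg 1 (N10°W, 36 mi): east 36 sin 350° = -6.25, north 36 cos 350° = 35.45
Leg 2 (077°, 36 mi): east 36 sin 77° = 35.08, north 36 cos 77° = 8.10
Current position: (28.83, 43.55). Target: (-16, -52). Remaining: Δeast = -44.83, Δnorth = -95.55.
Bearing = atan2(-44.83, -95.55) mod 360° = 205.13°; distance = √((-44.83)² + (-95.55)²) = 105.543 mi.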